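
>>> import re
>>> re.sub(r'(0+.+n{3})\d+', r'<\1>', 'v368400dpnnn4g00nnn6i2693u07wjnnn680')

This matches one or more of the literal '0', then one or more of any character, then exactly 3 of the literal 'n' (captured); then one or more of a digit.
Matches: at [5:36] → '00dpnnn4g00nnn6i2693u07wjnnn680'.
Each match is replaced using the text its own group 1 captured.

'v3684<00dpnnn4g00nnn6i2693u07wjnnn>'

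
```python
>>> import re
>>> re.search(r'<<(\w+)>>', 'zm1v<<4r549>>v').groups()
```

('4r549',)

`re.search` tries every starting position until one works.
The match spans [4:13] → '<<4r549>>'.
Captured: group 1 = '4r549'.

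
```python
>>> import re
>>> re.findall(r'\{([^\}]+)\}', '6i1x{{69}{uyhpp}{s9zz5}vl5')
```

['{69', 'uyhpp', 's9zz5']

Walking the string: at [4:9] match '{{69}', group 1 = '{69'; at [9:16] match '{uyhpp}', group 1 = 'uyhpp'; at [16:23] match '{s9zz5}', group 1 = 's9zz5'.
With a single group, `findall` returns only what that group captured — 3 items.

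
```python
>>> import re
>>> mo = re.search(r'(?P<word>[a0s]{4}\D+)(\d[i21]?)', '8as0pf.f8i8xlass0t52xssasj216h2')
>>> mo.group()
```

'ass0t52'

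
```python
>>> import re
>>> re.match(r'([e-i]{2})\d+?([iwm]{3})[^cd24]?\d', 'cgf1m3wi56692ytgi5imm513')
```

Pattern: exactly 2 of a character in [e-i] (captured); then one or more of a digit (lazy); then exactly 3 of one of [iwm] (captured); then optionally any character except [cd24], then a digit.
`match` is anchored at position 0; if the pattern doesn't fit there, it returns None.
Here the string doesn't start with a match, so the call returns None.

None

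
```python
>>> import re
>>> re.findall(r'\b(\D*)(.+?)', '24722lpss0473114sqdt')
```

The pattern matches a word boundary (`\b`, zero-width); then zero or more of a non-digit (captured); then one or more of any character (lazy) (captured).
Lazy quantifiers expand one character at a time until the remainder of the pattern can match.
Walking the string: at [0:1] match '2', groups = ('', '2').
2 groups means the one result is a tuple of 2 captured strings — 1 here.

[('', '2')]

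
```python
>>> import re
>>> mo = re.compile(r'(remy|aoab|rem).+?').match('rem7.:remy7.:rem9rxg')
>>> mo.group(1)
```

'rem'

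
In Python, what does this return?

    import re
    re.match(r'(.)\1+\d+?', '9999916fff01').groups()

A backreference is literal: `\1` must see the identical characters the first group matched.
`re.match` won't scan ahead — the pattern has to work from the very first character.
The match spans [0:6] → '999991'.
Captured: group 1 = '9'.

('9',)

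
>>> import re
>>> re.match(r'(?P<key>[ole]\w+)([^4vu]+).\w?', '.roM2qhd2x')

With `match`, the pattern is implicitly anchored at the beginning.
Here the string doesn't start with a match, so the call returns None.

None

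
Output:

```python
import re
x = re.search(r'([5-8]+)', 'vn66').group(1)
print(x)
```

This matches one or more of a character in [5-8] (captured).
`search` walks the string left to right and returns the first match it finds.
The match spans [2:4] → '66'.
Captured: group 1 = '66'.

66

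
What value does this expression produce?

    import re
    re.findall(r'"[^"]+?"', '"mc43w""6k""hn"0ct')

['"mc43w"', '"6k"', '"hn"']

Since nothing is captured, `findall` lists the 3 matched substrings directly.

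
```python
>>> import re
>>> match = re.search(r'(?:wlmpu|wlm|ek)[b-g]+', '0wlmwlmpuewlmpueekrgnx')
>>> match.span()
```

(4, 10)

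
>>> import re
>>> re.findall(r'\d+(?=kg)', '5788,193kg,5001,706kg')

The lookaround is zero-width — it requires the adjacent text to match without consuming it, so the asserted text isn't part of the match.
`findall` yields the raw match text (2 of them) because the pattern has no groups.

['193', '706']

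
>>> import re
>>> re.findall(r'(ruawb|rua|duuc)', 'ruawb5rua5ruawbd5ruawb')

['ruawb', 'rua', 'ruawb', 'ruawb']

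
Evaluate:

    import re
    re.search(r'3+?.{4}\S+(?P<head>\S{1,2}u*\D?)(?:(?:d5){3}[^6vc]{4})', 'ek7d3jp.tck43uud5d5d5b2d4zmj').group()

'3jp.tck43uud5d5d5b2d4'

The pattern matches one or more of the literal '3' (lazy), then exactly 4 of any character, then one or more of a non-whitespace character; then 1 to 2 of a non-whitespace character, then zero or more of a literal 'u', then optionally a non-digit (captured as 'head'); then the literal 'd5' repeated 3 times, then exactly 4 of any character except [6vc] (non-capturing group).
`search` walks the string left to right and returns the first match it finds.
The match spans [4:25] → '3jp.tck43uud5d5d5b2d4'.
Captured: group 1 = 'u'.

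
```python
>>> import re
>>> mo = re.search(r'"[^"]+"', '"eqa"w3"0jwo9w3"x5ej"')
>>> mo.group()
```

Unlike `match`, `search` isn't anchored — it looks for the pattern anywhere in the string.
The match spans [0:5] → '"eqa"'.

'"eqa"'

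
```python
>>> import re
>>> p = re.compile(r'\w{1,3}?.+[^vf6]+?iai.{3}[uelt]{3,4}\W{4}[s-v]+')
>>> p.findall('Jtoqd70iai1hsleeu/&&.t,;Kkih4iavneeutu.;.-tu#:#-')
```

['Jtoqd70iai1hsleeu/&&.t']

No capturing groups, so `findall` returns the 1 full match string.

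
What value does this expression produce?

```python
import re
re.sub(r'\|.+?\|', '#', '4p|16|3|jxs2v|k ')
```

'4p#3#k '

A `+?`/`*?`/`{m,n}?` starts at its minimum and grows only as far as needed for what follows to match.
Matches: at [2:6] → '|16|'; at [7:14] → '|jxs2v|'.
Each match is replaced by '#'.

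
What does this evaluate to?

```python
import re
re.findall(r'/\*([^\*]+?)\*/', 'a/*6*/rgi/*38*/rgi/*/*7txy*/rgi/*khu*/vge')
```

Matches: at [1:6] match '/*6*/', group 1 = '6'; at [9:15] match '/*38*/', group 1 = '38'; at [20:28] match '/*7txy*/', group 1 = '7txy'; at [31:38] match '/*khu*/', group 1 = 'khu'.
With a single group, `findall` returns only what that group captured — 4 items.

['6', '38', '7txy', 'khu']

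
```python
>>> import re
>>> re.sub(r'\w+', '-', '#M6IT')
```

'#-'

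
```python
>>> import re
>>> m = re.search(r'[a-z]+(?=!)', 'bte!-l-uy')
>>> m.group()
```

The `(?=…)`/`(?<=…)` assertion just peeks at neighbouring text; it doesn't advance the match position.
`re.search` tries every starting position until one works.
The match spans [0:3] → 'bte'.

'bte'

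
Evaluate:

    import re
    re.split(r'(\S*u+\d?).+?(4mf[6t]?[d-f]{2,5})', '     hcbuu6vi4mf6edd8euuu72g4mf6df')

Pattern: zero or more of a non-whitespace character, then one or more of a literal 'u', then optionally a digit (captured); then one or more of any character (lazy); then the literal '4mf', then optionally one of [6t], then 2 to 5 of a character in [d-f] (captured).
Because the pattern has a capturing group, `split` also inserts each captured text between the pieces.

['     ', 'hcbuu6vi4mf6edd8euuu7', '4mf6df', '']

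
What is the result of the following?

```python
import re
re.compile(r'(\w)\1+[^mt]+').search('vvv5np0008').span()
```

`\1` is not a pattern — it's the concrete string captured by group 1, re-applied verbatim.
The match spans [0:10] → 'vvv5np0008'.

(0, 10)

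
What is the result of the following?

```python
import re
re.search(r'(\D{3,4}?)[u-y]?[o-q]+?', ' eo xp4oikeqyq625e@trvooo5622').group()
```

' eo xp'

This matches 3 to 4 of a non-digit (lazy) (captured); then optionally a character in [u-y]; then one or more of a character in [o-q] (lazy).
`search` walks the string left to right and returns the first match it finds.
The match spans [0:6] → ' eo xp'.
Captured: group 1 = ' eo '.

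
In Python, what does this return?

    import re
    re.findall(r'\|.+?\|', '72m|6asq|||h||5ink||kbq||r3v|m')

['|6asq|', '||h|', '|5ink|', '|kbq|', '|r3v|']

Walking the string: at [3:9] → '|6asq|'; at [9:13] → '||h|'; at [13:19] → '|5ink|'; at [19:24] → '|kbq|'; at [24:29] → '|r3v|'.
`findall` yields the raw match text (5 of them) because the pattern has no groups.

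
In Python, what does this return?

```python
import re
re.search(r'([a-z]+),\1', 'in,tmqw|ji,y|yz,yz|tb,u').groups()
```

('yz',)

The backreference `\1` re-matches whatever the first group consumed, character for character.
Unlike `match`, `search` isn't anchored — it looks for the pattern anywhere in the string.
The match spans [13:18] → 'yz,yz'.
Captured: group 1 = 'yz'.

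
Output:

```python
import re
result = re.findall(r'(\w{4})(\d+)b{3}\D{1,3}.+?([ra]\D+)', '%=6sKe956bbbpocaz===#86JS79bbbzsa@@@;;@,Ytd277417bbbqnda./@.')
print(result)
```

[('6sKe', '956', 'a@@@;;@,Ytd'), ('2774', '17', 'a./@.')]

With the lazy modifier that quantifier settles for the fewest repetitions that let the rest of the pattern succeed (the atoms after it are unaffected and can still be greedy).
3 groups means each result is a tuple of 3 captured strings — 2 here.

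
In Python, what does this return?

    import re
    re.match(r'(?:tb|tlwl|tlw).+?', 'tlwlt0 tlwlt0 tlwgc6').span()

Alternation tries branches left to right and keeps the first one that lets the overall match succeed at that position.
`match` is anchored at position 0; if the pattern doesn't fit there, it returns None.
The match spans [0:5] → 'tlwlt'.

(0, 5)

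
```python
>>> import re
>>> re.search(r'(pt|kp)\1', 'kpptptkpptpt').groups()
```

The match spans [2:6] → 'ptpt'.
Captured: group 1 = 'pt'.

('pt',)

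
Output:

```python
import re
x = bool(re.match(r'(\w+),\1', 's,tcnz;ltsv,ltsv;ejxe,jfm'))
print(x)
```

False

The backreference `\1` re-matches whatever the first group consumed, character for character.
`re.match` only tries the pattern at the start of the string.
Here position 0 doesn't satisfy it, so the call returns None, and `bool(None)` is False.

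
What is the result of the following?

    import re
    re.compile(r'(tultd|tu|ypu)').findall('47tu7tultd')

['tu', 'tultd']

`|` is ordered: at each position the engine commits to the first alternative that works.
With a single group, `findall` returns only what that group captured — 2 items.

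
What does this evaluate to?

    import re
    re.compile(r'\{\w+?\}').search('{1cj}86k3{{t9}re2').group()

'{1cj}'

The match spans [0:5] → '{1cj}'.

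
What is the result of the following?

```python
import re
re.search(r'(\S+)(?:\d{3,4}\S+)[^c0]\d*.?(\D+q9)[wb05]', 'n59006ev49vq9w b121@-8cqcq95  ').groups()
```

('n59', 'vq9')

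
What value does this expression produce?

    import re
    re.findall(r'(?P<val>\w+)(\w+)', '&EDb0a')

The pattern matches one or more of a word character (captured as 'val'); then one or more of a word character (captured).
Scanning left to right: at [1:6] match 'EDb0a', groups = ('EDb0', 'a').
With 2 capturing groups, `findall` returns a 2-tuple per match.

[('EDb0', 'a')]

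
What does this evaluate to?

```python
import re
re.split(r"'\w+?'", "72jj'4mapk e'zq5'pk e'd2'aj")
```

["72jj'4mapk e", 'pk e', 'aj']

Matches to split on: at [12:17] → "'zq5'"; at [21:25] → "'d2'".
Splitting on the pattern gives 3 pieces.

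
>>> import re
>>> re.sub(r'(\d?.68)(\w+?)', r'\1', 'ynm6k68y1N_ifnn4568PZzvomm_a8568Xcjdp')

Because the quantifier is non-greedy, it stops expanding at the earliest point where the rest of the pattern can succeed.
The replacement refers to a captured group, so each match is rewritten using its own captured text.

'ynm6k681N_ifnn4568Zzvomm_a8568cjdp'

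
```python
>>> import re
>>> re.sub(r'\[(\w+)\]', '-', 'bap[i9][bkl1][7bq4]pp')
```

'bap---pp'

Each match is replaced by '-'.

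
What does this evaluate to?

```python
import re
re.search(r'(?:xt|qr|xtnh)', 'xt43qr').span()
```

(0, 2)

The match spans [0:2] → 'xt'.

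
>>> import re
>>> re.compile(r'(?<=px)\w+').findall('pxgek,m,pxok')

['gek', 'ok']

Because the assertion is zero-width, the text it checks is not consumed and won't appear in the result.
Matches: at [2:5] → 'gek'; at [10:12] → 'ok'.
With no groups in the pattern, `findall` gives back each whole match — 2 here.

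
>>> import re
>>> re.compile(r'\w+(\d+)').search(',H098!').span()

(1, 5)

This matches one or more of a word character; then one or more of a digit (captured).
The match spans [1:5] → 'H098'.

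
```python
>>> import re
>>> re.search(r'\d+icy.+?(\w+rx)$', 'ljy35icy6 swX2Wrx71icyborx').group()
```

Pattern: one or more of a digit, then the literal 'icy'; then one or more of any character (lazy); then one or more of a word character, then the literal 'rx' (captured); then anchored at the end.
The match spans [3:26] → '35icy6 swX2Wrx71icyborx'.

'35icy6 swX2Wrx71icyborx'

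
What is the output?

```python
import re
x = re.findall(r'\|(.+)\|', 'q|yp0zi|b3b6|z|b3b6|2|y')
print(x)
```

['yp0zi|b3b6|z|b3b6|2']

Scanning left to right: at [1:22] match '|yp0zi|b3b6|z|b3b6|2|', group 1 = 'yp0zi|b3b6|z|b3b6|2'.
Because there's exactly one group, `findall` drops the full match and keeps group 1 from the one hit.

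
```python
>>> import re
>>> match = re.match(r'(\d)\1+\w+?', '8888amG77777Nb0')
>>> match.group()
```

'8888a'

After group 1 captures some text, `\1` only succeeds where that same text appears again.
With `match`, the pattern is implicitly anchored at the beginning.
The match spans [0:5] → '8888a'.
Captured: group 1 = '8'.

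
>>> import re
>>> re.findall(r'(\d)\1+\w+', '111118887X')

`\1` has to match the exact text group 1 already captured.
Matches: at [0:10] match '111118887X', group 1 = '1'.
`findall` collects group 1 from the one match (1 total).

['1']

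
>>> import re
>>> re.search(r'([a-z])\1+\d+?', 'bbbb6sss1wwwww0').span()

`\1` has to match the exact text group 1 already captured.
The match spans [0:5] → 'bbbb6'.

(0, 5)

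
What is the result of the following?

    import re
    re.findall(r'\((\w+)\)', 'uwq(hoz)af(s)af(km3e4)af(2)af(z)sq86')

Because there's exactly one group, `findall` drops the full match and keeps group 1 from each hit.

['hoz', 's', 'km3e4', '2', 'z']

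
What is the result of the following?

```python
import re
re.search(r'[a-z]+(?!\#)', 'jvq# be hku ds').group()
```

'jv'

Because the assertion is negative and zero-width, positions next to the forbidden text are skipped.
`re.search` tries every starting position until one works.
The match spans [0:2] → 'jv'.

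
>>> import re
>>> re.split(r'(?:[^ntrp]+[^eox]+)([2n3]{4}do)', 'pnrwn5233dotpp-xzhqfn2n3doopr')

Because the pattern has a capturing group, `split` also inserts each captured text between the pieces.

['pnrwn5233dotpp', 'n2n3do', 'opr']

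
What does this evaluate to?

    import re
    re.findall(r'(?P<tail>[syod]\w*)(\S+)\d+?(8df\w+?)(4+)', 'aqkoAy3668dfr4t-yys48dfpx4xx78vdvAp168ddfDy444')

Pattern: one of [syod], then zero or more of a word character (captured as 'tail'); then one or more of a non-whitespace character (captured); then one or more of a digit (lazy); then the literal '8df', then one or more of a word character (lazy) (captured); then one or more of a literal '4' (captured).
Because the quantifier is non-greedy, it stops expanding at the earliest point where the rest of the pattern can succeed.
Walking the string: at [3:26] match 'oAy3668dfr4t-yys48dfpx4', groups = ('oAy3668dfr4t', '-yys', '8dfpx', '4').
Multiple groups make `findall` return tuples — one 4-tuple for the one match.

[('oAy3668dfr4t', '-yys', '8dfpx', '4')]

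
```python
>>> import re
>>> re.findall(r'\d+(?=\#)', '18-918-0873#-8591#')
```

['0873', '8591']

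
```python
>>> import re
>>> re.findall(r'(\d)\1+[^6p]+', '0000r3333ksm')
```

['0']

The backreference `\1` re-matches whatever the first group consumed, character for character.
`findall` collects group 1 from the one match (1 total).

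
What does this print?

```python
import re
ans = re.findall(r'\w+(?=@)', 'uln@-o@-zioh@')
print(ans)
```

Lookahead/lookbehind check context without consuming it, so the matched span excludes the asserted characters.
Scanning left to right: at [0:3] → 'uln'; at [5:6] → 'o'; at [8:12] → 'zioh'.
Since nothing is captured, `findall` lists the 3 matched substrings directly.

['uln', 'o', 'zioh']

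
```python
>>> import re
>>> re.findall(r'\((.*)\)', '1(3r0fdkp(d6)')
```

['3r0fdkp(d6']

Scanning left to right: at [1:13] match '(3r0fdkp(d6)', group 1 = '3r0fdkp(d6'.
With a single group, `findall` returns only what that group captured — 1 item.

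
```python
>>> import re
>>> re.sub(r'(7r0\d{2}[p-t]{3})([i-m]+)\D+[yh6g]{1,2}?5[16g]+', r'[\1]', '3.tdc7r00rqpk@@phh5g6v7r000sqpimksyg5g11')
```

This matches the literal '7r0', then exactly 2 of a digit, then exactly 3 of a character in [p-t] (captured); then one or more of a character in [i-m] (captured); then one or more of a non-digit, then 1 to 2 of one of [yh6g] (lazy); then a literal '5', then one or more of one of [16g].
Each match is replaced using the text its own group 1 captured.

'3.tdc7r00rqpk@@phh5g6v[7r000sqp]'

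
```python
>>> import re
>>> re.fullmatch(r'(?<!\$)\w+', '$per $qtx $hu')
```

`fullmatch` succeeds only if the pattern covers the string from start to end.
Here the string isn't matched end-to-end, so the call returns None.

None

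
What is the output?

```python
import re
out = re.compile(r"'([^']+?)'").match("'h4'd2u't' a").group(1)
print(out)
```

h4

With `match`, the pattern is implicitly anchored at the beginning.
The match spans [0:4] → "'h4'".
Captured: group 1 = 'h4'.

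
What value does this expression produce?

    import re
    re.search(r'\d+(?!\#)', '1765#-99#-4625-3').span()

(0, 3)

A negative assertion filters positions out without eating any characters.
The match spans [0:3] → '176'.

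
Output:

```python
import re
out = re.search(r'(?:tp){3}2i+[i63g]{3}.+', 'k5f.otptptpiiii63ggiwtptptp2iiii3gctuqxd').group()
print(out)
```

tptptp2iiii3gctuqxd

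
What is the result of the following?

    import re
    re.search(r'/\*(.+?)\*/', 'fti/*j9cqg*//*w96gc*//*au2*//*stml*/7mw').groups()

The match spans [3:12] → '/*j9cqg*/'.
Captured: group 1 = 'j9cqg'.

('j9cqg',)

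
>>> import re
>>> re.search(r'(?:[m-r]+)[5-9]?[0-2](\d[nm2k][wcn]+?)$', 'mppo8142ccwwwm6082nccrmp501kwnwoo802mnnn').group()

'oo802mnnn'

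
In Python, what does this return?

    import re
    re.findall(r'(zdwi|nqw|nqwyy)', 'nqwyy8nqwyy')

['nqw', 'nqw']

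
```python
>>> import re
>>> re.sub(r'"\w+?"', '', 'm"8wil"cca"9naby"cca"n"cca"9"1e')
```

'mccaccacca1e'

Matches: at [1:7] → '"8wil"'; at [10:17] → '"9naby"'; at [20:23] → '"n"'; at [26:29] → '"9"'.
Every occurrence is swapped for ''.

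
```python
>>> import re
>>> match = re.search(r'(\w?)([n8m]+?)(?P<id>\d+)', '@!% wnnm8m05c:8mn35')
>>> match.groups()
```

The match spans [4:9] → 'wnnm8'.
Captured: group 1 = 'w', group 2 = 'nnm', group 3 = '8'.

('w', 'nnm', '8')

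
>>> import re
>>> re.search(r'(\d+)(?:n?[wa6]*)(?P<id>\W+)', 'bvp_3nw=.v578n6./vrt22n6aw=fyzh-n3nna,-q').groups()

('3', '=.')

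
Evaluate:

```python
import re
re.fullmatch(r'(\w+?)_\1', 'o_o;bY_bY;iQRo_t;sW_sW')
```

None

For `fullmatch`, every character of the input must be accounted for by the pattern.
Here the pattern can't cover the whole string, so the call returns None.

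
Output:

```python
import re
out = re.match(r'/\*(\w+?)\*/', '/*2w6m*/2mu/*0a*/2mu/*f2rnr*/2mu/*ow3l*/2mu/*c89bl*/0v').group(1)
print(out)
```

2w6m

`re.match` only tries the pattern at the start of the string.
The match spans [0:8] → '/*2w6m*/'.
Captured: group 1 = '2w6m'.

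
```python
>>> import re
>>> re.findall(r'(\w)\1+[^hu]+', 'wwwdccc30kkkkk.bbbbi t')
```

['w']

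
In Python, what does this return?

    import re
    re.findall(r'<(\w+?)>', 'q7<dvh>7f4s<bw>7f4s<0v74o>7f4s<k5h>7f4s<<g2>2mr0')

['dvh', 'bw', '0v74o', 'k5h', 'g2']

Scanning left to right: at [2:7] match '<dvh>', group 1 = 'dvh'; at [11:15] match '<bw>', group 1 = 'bw'; at [19:26] match '<0v74o>', group 1 = '0v74o'; at [30:35] match '<k5h>', group 1 = 'k5h'; at [40:44] match '<g2>', group 1 = 'g2'.
`findall` collects group 1 from each match (5 total).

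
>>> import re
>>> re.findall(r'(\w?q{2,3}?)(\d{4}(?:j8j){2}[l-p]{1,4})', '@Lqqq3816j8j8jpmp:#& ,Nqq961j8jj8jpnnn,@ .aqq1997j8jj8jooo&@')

[('aqq', '1997j8jj8jooo')]

This matches optionally a word character, then 2 to 3 of a literal 'q' (lazy) (captured); then exactly 4 of a digit, then the literal 'j8j' repeated 2 times, then 1 to 4 of a character in [l-p] (captured).
Matches: at [42:58] match 'aqq1997j8jj8jooo', groups = ('aqq', '1997j8jj8jooo').
2 groups means the one result is a tuple of 2 captured strings — 1 here.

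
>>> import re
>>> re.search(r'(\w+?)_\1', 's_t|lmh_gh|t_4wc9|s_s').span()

`\1` is not a pattern — it's the concrete string captured by group 1, re-applied verbatim.
`re.search` tries every starting position until one works.
The match spans [18:21] → 's_s'.
Captured: group 1 = 's'.

(18, 21)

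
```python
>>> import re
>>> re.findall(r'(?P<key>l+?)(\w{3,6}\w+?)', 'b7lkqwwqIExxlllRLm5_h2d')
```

[('l', 'kqwwqIE'), ('l', 'llRLm5_')]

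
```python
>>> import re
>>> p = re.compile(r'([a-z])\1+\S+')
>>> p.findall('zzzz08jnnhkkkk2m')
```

['z']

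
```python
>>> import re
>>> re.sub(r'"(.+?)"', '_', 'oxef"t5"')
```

Matches: at [4:8] → '"t5"'.
Each match is replaced by '_'.

'oxef_'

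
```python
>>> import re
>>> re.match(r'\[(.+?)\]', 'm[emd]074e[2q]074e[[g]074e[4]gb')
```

None

`re.match` won't scan ahead — the pattern has to work from the very first character.
Here the string doesn't start with a match, so the call returns None.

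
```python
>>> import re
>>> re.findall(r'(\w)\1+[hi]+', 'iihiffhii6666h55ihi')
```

['i', 'f', '6', '5']

The backreference `\1` re-matches whatever the first group consumed, character for character.
With a single group, `findall` returns only what that group captured — 4 items.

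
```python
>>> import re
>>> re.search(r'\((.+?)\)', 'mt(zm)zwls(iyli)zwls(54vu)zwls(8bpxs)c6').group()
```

'(zm)'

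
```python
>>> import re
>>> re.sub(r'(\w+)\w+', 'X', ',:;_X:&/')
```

',:;X:&/'

Every occurrence is swapped for 'X'.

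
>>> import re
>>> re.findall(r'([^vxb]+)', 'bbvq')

Pattern: one or more of any character except [vxb] (captured).
Matches: at [3:4] match 'q', group 1 = 'q'.
With a single group, `findall` returns only what that group captured — 1 item.

['q']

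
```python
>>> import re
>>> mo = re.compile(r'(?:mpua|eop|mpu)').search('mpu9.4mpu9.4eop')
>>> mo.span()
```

(0, 3)

`search` walks the string left to right and returns the first match it finds.
The match spans [0:3] → 'mpu'.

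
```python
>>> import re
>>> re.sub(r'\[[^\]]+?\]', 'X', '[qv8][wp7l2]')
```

Matches: at [0:5] → '[qv8]'; at [5:12] → '[wp7l2]'.
Every occurrence is swapped for 'X'.

'XX'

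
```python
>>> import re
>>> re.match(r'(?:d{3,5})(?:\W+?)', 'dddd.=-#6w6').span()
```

With `match`, the pattern is implicitly anchored at the beginning.
The match spans [0:5] → 'dddd.'.

(0, 5)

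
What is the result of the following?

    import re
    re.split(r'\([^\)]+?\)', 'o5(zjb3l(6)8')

['o5', '8']

Matches to split on: at [2:11] → '(zjb3l(6)'.
`split` removes every match and returns the 2 fragments in between.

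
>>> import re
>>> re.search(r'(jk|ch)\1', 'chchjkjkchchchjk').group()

'chch'

The backreference `\1` re-matches whatever the first group consumed, character for character.
The match spans [0:4] → 'chch'.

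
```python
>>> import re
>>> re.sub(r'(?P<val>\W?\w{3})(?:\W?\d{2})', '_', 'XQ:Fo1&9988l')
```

'XQ_88l'

This matches optionally a non-word character, then exactly 3 of a word character (captured as 'val'); then optionally a non-word character, then exactly 2 of a digit (non-capturing group).
Matches: at [2:9] → ':Fo1&99'.
Each match is replaced by '_'.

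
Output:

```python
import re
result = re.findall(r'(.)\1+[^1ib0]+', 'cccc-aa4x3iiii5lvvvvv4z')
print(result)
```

['c', 'i']

A backreference is literal: `\1` must see the identical characters the first group matched.
Scanning left to right: at [0:10] match 'cccc-aa4x3', group 1 = 'c'; at [10:23] match 'iiii5lvvvvv4z', group 1 = 'i'.
One capturing group, so `findall` returns just the captured substring from each match — 2 in all.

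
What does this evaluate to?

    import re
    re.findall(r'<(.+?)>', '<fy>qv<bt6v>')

['fy', 'bt6v']

The `?` after the quantifier makes it lazy — it takes as little as possible before letting the rest of the pattern try.
Walking the string: at [0:4] match '<fy>', group 1 = 'fy'; at [6:12] match '<bt6v>', group 1 = 'bt6v'.
`findall` collects group 1 from each match (2 total).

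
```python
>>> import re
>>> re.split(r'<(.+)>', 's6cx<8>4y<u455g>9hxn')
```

['s6cx', '8>4y<u455g', '9hxn']

The group in the pattern means `split` returns the separators' captures alongside the pieces.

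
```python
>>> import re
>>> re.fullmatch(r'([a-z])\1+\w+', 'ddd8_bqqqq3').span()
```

(0, 11)

The backreference `\1` re-matches whatever the first group consumed, character for character.
`fullmatch` succeeds only if the pattern covers the string from start to end.
The match spans [0:11] → 'ddd8_bqqqq3'.
Captured: group 1 = 'd'.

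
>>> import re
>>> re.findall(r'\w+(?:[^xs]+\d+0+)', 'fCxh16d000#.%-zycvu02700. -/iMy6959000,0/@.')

['fCxh16d000#.%-zycvu02700. -/iMy6959000']

The pattern matches one or more of a word character; then one or more of any character except [xs], then one or more of a digit, then one or more of the literal '0' (non-capturing group).
Walking the string: at [0:38] → 'fCxh16d000#.%-zycvu02700. -/iMy6959000'.
No capturing groups, so `findall` returns the 1 full match string.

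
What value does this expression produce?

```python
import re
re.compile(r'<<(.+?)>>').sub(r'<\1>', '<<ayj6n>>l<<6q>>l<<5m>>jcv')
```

'<ayj6n>l<6q>l<5m>jcv'

The `?` after the quantifier makes it lazy — it takes as little as possible before letting the rest of the pattern try.
`\1` in the replacement pulls in group 1's text for each match.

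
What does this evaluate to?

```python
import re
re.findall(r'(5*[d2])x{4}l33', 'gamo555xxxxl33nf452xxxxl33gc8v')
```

['52']

This matches zero or more of the literal '5', then one of [d2] (captured); then exactly 4 of a literal 'x', then the literal 'l33'.
Walking the string: at [17:26] match '52xxxxl33', group 1 = '52'.
`findall` collects group 1 from the one match (1 total).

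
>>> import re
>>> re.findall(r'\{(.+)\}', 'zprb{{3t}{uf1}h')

['{3t}{uf1']

Matches: at [4:14] match '{{3t}{uf1}', group 1 = '{3t}{uf1'.
With a single group, `findall` returns only what that group captured — 1 item.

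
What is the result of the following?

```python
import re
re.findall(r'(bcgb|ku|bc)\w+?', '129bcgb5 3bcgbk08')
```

['bcgb', 'bcgb']

`|` is ordered: at each position the engine commits to the first alternative that works.
Matches: at [3:8] match 'bcgb5', group 1 = 'bcgb'; at [10:15] match 'bcgbk', group 1 = 'bcgb'.
With a single group, `findall` returns only what that group captured — 2 items.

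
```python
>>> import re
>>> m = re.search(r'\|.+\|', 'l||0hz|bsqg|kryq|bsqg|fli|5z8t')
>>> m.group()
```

'||0hz|bsqg|kryq|bsqg|fli|'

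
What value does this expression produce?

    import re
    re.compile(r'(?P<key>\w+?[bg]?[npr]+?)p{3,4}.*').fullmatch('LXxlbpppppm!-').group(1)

The match spans [0:13] → 'LXxlbpppppm!-'.
Captured: group 1 = 'LXxlbp'.

'LXxlbp'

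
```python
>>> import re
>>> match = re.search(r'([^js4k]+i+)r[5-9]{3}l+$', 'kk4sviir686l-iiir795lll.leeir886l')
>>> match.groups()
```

('viir686l-iiir795lll.leei',)

The pattern matches one or more of any character except [js4k], then one or more of the literal 'i' (captured); then the literal 'r', then exactly 3 of a character in [5-9], then one or more of the literal 'l'; then anchored at the end.
Unlike `match`, `search` isn't anchored — it looks for the pattern anywhere in the string.
The match spans [4:33] → 'viir686l-iiir795lll.leeir886l'.
Captured: group 1 = 'viir686l-iiir795lll.leei'.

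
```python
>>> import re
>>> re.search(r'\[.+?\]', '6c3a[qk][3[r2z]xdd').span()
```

(4, 8)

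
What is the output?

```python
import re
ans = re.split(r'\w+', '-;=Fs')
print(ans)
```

['-;=', '']

`split` removes every match and returns the 2 fragments in between.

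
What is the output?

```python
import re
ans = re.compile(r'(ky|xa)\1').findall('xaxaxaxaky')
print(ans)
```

['xa', 'xa']

After group 1 captures some text, `\1` only succeeds where that same text appears again.
Because there's exactly one group, `findall` drops the full match and keeps group 1 from each hit.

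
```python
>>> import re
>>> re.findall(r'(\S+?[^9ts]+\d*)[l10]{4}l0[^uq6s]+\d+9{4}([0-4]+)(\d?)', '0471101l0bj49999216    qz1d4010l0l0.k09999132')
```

[('047', '21', '6'), ('qz1d40', '132', '')]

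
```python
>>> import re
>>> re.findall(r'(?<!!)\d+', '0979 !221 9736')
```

`(?!…)`/`(?<!…)` only lets a position through if the neighbouring text does NOT match; no characters are consumed.
Since nothing is captured, `findall` lists the 3 matched substrings directly.

['0979', '21', '9736']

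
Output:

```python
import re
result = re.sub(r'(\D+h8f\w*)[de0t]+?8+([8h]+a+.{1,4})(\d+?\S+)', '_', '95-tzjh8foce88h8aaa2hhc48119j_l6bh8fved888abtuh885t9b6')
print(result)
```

95_

Pattern: one or more of a non-digit, then the literal 'h8f', then zero or more of a word character (captured); then one or more of one of [de0t] (lazy); then one or more of a literal '8'; then one or more of one of [8h], then one or more of the literal 'a', then 1 to 4 of any character (captured); then one or more of a digit (lazy), then one or more of a non-whitespace character (captured).
Matches: at [2:54] → '-tzjh8foce88h8aaa2hhc48119j_l6bh8fved888abtuh885t9b6'.
Every occurrence is swapped for '_'.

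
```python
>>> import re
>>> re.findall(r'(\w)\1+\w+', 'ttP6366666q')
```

A backreference is literal: `\1` must see the identical characters the first group matched.
Walking the string: at [0:11] match 'ttP6366666q', group 1 = 't'.
`findall` collects group 1 from the one match (1 total).

['t']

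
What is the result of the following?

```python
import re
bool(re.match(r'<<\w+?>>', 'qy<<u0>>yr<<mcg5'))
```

False

With `match`, the pattern is implicitly anchored at the beginning.
Here position 0 doesn't satisfy it, so the call returns None, and `bool(None)` is False.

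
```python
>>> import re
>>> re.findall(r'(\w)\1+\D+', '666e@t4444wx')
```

The backreference `\1` re-matches whatever the first group consumed, character for character.
Scanning left to right: at [0:6] match '666e@t', group 1 = '6'; at [6:12] match '4444wx', group 1 = '4'.
One capturing group, so `findall` returns just the captured substring from each match — 2 in all.

['6', '4']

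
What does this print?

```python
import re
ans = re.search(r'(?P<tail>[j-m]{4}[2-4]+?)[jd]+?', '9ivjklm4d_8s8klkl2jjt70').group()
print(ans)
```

jklm4d

The match spans [3:9] → 'jklm4d'.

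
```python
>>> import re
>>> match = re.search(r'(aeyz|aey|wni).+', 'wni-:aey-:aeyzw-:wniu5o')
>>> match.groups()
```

('wni',)

`re.search` scans for the first position where the pattern succeeds.
The match spans [0:23] → 'wni-:aey-:aeyzw-:wniu5o'.
Captured: group 1 = 'wni'.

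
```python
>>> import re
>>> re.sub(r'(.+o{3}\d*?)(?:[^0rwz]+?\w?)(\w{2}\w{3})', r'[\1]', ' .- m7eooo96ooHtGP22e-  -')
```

This matches one or more of any character, then exactly 3 of a literal 'o', then zero or more of a digit (lazy) (captured); then one or more of any character except [0rwz] (lazy), then optionally a word character (non-capturing group); then exactly 2 of a word character, then exactly 3 of a word character (captured).
Matches: at [0:17] → ' .- m7eooo96ooHtG'.
Each match is replaced using the text its own group 1 captured.

'[ .- m7eooo]P22e-  -'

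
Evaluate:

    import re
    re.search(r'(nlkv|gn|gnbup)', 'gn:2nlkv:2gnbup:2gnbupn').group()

The match spans [0:2] → 'gn'.

'gn'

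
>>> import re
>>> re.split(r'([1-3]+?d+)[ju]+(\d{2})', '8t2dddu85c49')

With a capturing group present, the delimiter's captured portion is kept in the result list.

['8t', '2ddd', '85', 'c49']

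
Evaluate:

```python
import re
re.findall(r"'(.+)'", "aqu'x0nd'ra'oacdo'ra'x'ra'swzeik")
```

["x0nd'ra'oacdo'ra'x'ra"]

Walking the string: at [3:26] match "'x0nd'ra'oacdo'ra'x'ra'", group 1 = "x0nd'ra'oacdo'ra'x'ra".
Because there's exactly one group, `findall` drops the full match and keeps group 1 from the one hit.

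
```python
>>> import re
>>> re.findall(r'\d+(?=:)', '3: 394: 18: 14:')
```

The positive lookaround only admits positions where the adjacent text matches; those characters stay outside the span.
Scanning left to right: at [0:1] → '3'; at [3:6] → '394'; at [8:10] → '18'; at [12:14] → '14'.
`findall` yields the raw match text (4 of them) because the pattern has no groups.

['3', '394', '18', '14']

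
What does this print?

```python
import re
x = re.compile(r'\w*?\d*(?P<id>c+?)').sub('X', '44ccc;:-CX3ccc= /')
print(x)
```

This matches zero or more of a word character (lazy), then zero or more of a digit; then one or more of a literal 'c' (lazy) (captured as 'id').
Every occurrence is swapped for 'X'.

XXX;:-XXX= /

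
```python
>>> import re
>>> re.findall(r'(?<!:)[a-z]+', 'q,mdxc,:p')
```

['q', 'mdxc']

The negative lookaround is zero-width — it rules out positions where the adjacent text would match, without consuming anything.
Scanning left to right: at [0:1] → 'q'; at [2:6] → 'mdxc'.
No capturing groups, so `findall` returns the 2 full match strings.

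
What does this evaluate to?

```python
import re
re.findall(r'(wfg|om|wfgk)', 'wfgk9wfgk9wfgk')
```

`|` is ordered: at each position the engine commits to the first alternative that works.
Walking the string: at [0:3] match 'wfg', group 1 = 'wfg'; at [5:8] match 'wfg', group 1 = 'wfg'; at [10:13] match 'wfg', group 1 = 'wfg'.
With a single group, `findall` returns only what that group captured — 3 items.

['wfg', 'wfg', 'wfg']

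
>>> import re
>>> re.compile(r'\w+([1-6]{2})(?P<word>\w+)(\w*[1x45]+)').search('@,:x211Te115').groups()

The match spans [3:12] → 'x211Te115'.
Captured: group 1 = '11', group 2 = 'Te11', group 3 = '5'.

('11', 'Te11', '5')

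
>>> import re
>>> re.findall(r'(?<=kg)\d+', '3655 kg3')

Lookahead/lookbehind check context without consuming it, so the matched span excludes the asserted characters.
Matches: at [7:8] → '3'.
`findall` yields the raw match text (1 of them) because the pattern has no groups.

['3']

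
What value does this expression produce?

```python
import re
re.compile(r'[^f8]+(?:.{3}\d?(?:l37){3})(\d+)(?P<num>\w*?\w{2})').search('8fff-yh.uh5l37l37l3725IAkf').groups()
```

('25', 'IA')

The match spans [4:24] → '-yh.uh5l37l37l3725IA'.
Captured: group 1 = '25', group 2 = 'IA'.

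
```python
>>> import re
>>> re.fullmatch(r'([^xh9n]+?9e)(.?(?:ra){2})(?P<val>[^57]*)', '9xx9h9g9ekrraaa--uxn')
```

None

Pattern: one or more of any character except [xh9n] (lazy), then the literal '9e' (captured); then optionally any character, then the literal 'ra' repeated 2 times (captured); then zero or more of any character except [57] (captured as 'val').
For `fullmatch`, every character of the input must be accounted for by the pattern.
Here the string isn't matched end-to-end, so the call returns None.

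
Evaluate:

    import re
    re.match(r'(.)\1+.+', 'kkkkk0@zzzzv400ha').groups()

('k',)

`\1` has to match the exact text group 1 already captured.
`re.match` won't scan ahead — the pattern has to work from the very first character.
The match spans [0:17] → 'kkkkk0@zzzzv400ha'.
Captured: group 1 = 'k'.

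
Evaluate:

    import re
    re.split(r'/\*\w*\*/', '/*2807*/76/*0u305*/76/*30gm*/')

['', '76', '76', '']

Each match becomes a cut point; 4 segments remain.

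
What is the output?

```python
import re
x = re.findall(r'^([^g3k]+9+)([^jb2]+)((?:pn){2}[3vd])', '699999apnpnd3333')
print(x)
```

[('699999', 'a', 'pnpnd')]

Pattern: anchored at the start of the string; then one or more of any character except [g3k], then one or more of a literal '9' (captured); then one or more of any character except [jb2] (captured); then the literal 'pn' repeated 2 times, then one of [3vd] (captured).
Matches: at [0:12] match '699999apnpnd', groups = ('699999', 'a', 'pnpnd').
`findall` packs the 3 group values into a tuple for every match.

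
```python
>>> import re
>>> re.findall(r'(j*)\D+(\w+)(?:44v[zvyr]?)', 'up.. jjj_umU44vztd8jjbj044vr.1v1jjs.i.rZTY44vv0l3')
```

[('', '44vztd8jjbj0'), ('jj', 'Y')]

This matches zero or more of a literal 'j' (captured); then one or more of a non-digit; then one or more of a word character (captured); then the literal '44v', then optionally one of [zvyr] (non-capturing group).
Matches: at [0:28] match 'up.. jjj_umU44vztd8jjbj044vr', groups = ('', '44vztd8jjbj0'); at [32:46] match 'jjs.i.rZTY44vv', groups = ('jj', 'Y').
With 2 capturing groups, `findall` returns a 2-tuple per match.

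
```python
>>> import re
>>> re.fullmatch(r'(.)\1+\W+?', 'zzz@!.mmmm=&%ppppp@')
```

`re.fullmatch` is like wrapping the pattern in `^…$` (in single-line mode).
Here there's no way to consume every character, so the call returns None.

None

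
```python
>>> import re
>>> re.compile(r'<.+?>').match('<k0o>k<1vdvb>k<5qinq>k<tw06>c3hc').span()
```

A `+?`/`*?`/`{m,n}?` starts at its minimum and grows only as far as needed for what follows to match.
`match` is anchored at position 0; if the pattern doesn't fit there, it returns None.
The match spans [0:5] → '<k0o>'.

(0, 5)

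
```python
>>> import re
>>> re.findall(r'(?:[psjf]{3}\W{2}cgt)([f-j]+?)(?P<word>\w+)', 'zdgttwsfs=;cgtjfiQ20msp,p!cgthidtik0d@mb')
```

The pattern matches exactly 3 of one of [psjf], then exactly 2 of a non-word character, then the literal 'cgt' (non-capturing group); then one or more of a character in [f-j] (lazy) (captured); then one or more of a word character (captured as 'word').
Walking the string: at [6:23] match 'sfs=;cgtjfiQ20msp', groups = ('j', 'fiQ20msp').
Multiple groups make `findall` return tuples — one 2-tuple for the one match.

[('j', 'fiQ20msp')]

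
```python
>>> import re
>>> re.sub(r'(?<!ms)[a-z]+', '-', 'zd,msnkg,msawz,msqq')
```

'-,-,-,-'

The negative lookahead/lookbehind blocks any match where the forbidden context is present.
Each match is replaced by '-'.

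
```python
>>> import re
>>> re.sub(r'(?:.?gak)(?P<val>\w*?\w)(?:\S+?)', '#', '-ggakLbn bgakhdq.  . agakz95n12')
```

'-#n #q.  . #5n12'

A non-greedy quantifier consumes as few characters as it can — just enough that the remainder of the pattern still matches from where it stops; whatever follows it matches normally.
Each match is replaced by '#'.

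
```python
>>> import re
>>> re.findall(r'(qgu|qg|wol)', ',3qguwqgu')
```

The regex engine tests alternatives in the order written; an earlier branch that matches wins even if a later one would match more.
Scanning left to right: at [2:5] match 'qgu', group 1 = 'qgu'; at [6:9] match 'qgu', group 1 = 'qgu'.
`findall` collects group 1 from each match (2 total).

['qgu', 'qgu']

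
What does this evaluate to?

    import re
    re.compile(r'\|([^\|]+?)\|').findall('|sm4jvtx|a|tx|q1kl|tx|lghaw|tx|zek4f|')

['sm4jvtx', 'tx', 'tx', 'tx']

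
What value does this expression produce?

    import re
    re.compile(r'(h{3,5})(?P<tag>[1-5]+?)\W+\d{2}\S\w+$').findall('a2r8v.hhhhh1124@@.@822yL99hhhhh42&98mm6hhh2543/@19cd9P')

[('hhh', '2543')]

With 2 capturing groups, `findall` returns a 2-tuple per match.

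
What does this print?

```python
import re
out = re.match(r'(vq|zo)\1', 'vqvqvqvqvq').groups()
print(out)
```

The backreference `\1` re-matches whatever the first group consumed, character for character.
`re.match` only tries the pattern at the start of the string.
The match spans [0:4] → 'vqvq'.
Captured: group 1 = 'vq'.

('vq',)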